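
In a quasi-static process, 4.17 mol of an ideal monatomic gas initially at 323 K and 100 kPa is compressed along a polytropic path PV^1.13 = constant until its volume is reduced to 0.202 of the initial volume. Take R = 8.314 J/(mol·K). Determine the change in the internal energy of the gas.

V₁ = nRT₁/P₁ = 4.17×8.314×323/100 = 112 L.
Polytropic n=1.13: T₂ = T₁(V₁/V₂)^(n−1) = 323×(4.95)^0.13 = 398 K; P₂ = P₁(V₁/V₂)^n = 609 kPa.
For an ideal gas ΔU = nCvΔT with Cv = (3/2)R = 12.5 J/(mol·K).
ΔU = 4.17×12.5×(398−323) = 3880 J.

3880 J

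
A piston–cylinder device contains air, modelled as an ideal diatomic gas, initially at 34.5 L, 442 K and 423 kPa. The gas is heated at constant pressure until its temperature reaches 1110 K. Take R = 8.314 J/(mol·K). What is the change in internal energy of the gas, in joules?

55100 J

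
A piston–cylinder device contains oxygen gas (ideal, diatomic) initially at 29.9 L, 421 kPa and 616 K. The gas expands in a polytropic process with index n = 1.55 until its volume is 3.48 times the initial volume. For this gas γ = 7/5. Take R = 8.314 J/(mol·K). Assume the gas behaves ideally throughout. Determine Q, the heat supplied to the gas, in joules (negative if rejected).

-4260 J

n = P₁V₁/(RT₁) = 421×29.9/(8.314×616) = 2.46 mol.
Polytropic n=1.55: T₂ = T₁(V₁/V₂)^(n−1) = 616×(0.287)^0.55 = 310 K; P₂ = P₁(V₁/V₂)^n = 60.9 kPa.
W = (P₁V₁−P₂V₂)/(n−1) = (421×29.9−60.9×104)/0.55 = 11400 J.
ΔU = nCvΔT = 2.46×20.8×(310−616) = -15600 J.
Q = ΔU + W = -4260 J.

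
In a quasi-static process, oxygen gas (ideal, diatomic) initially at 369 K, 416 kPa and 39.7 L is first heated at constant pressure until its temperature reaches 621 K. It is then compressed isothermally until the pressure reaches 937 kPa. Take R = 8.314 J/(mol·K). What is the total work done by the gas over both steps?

n = P₁V₁/(RT₁) = 416×39.7/(8.314×369) = 5.38 mol.
Step 1 — Isobaric: P stays 416 kPa; V/T = const ⇒ T₂ = 621 K, V₂ = 66.8 L.
W = PΔV = 416×(66.8−39.7) kPa·L = 11300 J.
ΔU = nCvΔT = 5.38×20.8×(621−369) = 28200 J.
Q = ΔU + W = nCpΔT = 39500 J.
State after step 1: P = 416 kPa, V = 66.8 L, T = 621 K.
Step 2 — Isothermal: T stays 621 K; PV = const ⇒ V₂ = 29.7 L, P₂ = 937 kPa.
ΔU = 0 (ideal gas, T constant).
W = nRT ln(V₂/V₁) = 5.38×8.314×621×ln(0.444) = -22600 J.
Q = ΔU + W = -22600 J.
Net over both steps: W = -11300 J, Q = 16900 J, ΔU = 28200 J.

-11300 J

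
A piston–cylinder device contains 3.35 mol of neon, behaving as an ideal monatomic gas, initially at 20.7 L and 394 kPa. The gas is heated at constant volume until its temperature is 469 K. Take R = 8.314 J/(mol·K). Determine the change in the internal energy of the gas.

7360 J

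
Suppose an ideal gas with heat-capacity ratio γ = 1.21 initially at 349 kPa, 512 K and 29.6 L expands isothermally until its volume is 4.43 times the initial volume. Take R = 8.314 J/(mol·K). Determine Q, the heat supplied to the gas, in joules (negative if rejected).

15400 J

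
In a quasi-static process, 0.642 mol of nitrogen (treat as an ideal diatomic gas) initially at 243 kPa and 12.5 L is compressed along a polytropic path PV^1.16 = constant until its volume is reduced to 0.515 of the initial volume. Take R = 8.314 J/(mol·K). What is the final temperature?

T₁ = P₁V₁/(nR) = 243×12.5/(0.642×8.314) = 569 K.
Polytropic n=1.16: T₂ = T₁(V₁/V₂)^(n−1) = 569×(1.94)^0.16 = 633 K; P₂ = P₁(V₁/V₂)^n = 525 kPa.

633 K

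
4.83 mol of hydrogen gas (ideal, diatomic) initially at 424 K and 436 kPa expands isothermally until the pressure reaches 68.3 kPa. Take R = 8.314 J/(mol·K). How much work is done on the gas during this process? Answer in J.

V₁ = nRT₁/P₁ = 4.83×8.314×424/436 = 39.1 L.
Isothermal: T stays 424 K; PV = const ⇒ V₂ = 249 L, P₂ = 68.3 kPa.
W = nRT ln(V₂/V₁) = 4.83×8.314×424×ln(6.38) = 31600 J.
Work done on the gas = −W_by = -31600 J.

-31600 J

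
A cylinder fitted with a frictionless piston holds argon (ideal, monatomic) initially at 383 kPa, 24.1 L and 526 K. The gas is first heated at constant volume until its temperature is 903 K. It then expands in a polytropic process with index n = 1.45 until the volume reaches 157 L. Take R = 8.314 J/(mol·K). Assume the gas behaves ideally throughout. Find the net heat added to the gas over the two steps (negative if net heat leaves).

16400 J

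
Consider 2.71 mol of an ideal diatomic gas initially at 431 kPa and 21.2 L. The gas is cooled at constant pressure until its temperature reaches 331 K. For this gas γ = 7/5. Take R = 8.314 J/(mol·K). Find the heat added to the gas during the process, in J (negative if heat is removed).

-5880 J

T₁ = P₁V₁/(nR) = 431×21.2/(2.71×8.314) = 406 K.
Isobaric: P stays 431 kPa; V/T = const ⇒ T₂ = 331 K, V₂ = 17.3 L.
W = PΔV = 431×(17.3−21.2) kPa·L = -1680 J.
ΔU = nCvΔT = 2.71×20.8×(331−406) = -4200 J.
Q = ΔU + W = nCpΔT = -5880 J.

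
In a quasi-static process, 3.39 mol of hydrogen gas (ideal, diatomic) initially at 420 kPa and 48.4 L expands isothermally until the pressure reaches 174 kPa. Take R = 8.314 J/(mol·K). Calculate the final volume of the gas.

117 L

T₁ = P₁V₁/(nR) = 420×48.4/(3.39×8.314) = 721 K.
Isothermal: T stays 721 K; PV = const ⇒ V₂ = 117 L, P₂ = 174 kPa.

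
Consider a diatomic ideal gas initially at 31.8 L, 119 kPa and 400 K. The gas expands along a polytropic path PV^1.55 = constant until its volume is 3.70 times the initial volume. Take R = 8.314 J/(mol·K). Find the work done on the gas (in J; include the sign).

n = P₁V₁/(RT₁) = 119×31.8/(8.314×400) = 1.14 mol.
Polytropic n=1.55: T₂ = T₁(V₁/V₂)^(n−1) = 400×(0.270)^0.55 = 195 K; P₂ = P₁(V₁/V₂)^n = 15.7 kPa.
W = (P₁V₁−P₂V₂)/(n−1) = (119×31.8−15.7×118)/0.55 = 3530 J.
Work done on the gas = −W_by = -3530 J.

-3530 J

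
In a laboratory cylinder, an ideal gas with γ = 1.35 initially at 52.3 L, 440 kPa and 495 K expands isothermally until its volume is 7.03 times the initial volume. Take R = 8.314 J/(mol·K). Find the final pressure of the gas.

Isothermal: T stays 495 K; PV = const ⇒ V₂ = 368 L, P₂ = 62.6 kPa.

62.6 kPa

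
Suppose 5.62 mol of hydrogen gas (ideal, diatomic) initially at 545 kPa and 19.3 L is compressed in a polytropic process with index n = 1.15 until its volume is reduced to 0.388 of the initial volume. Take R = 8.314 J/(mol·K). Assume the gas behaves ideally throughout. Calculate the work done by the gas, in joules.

-10700 J

T₁ = P₁V₁/(nR) = 545×19.3/(5.62×8.314) = 225 K.
Polytropic n=1.15: T₂ = T₁(V₁/V₂)^(n−1) = 225×(2.58)^0.15 = 259 K; P₂ = P₁(V₁/V₂)^n = 1620 kPa.
W = (P₁V₁−P₂V₂)/(n−1) = (545×19.3−1620×7.49)/0.15 = -10700 J.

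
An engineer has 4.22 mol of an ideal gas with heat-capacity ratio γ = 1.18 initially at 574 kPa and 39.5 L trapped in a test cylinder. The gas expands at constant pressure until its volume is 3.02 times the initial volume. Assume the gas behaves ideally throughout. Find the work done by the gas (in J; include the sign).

45800 J

T₁ = P₁V₁/(nR) = 574×39.5/(4.22×8.314) = 646 K.
Isobaric: P stays 574 kPa; V/T = const ⇒ T₂ = 1950 K, V₂ = 119 L.
W = PΔV = 574×(119−39.5) kPa·L = 45800 J.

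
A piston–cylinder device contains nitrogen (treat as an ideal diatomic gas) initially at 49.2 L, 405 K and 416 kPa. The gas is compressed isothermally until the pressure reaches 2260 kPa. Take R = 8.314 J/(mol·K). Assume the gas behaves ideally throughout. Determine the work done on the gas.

34600 J

n = P₁V₁/(RT₁) = 416×49.2/(8.314×405) = 6.08 mol.
Isothermal: T stays 405 K; PV = const ⇒ V₂ = 9.06 L, P₂ = 2260 kPa.
W = nRT ln(V₂/V₁) = 6.08×8.314×405×ln(0.184) = -34600 J.
Work done on the gas = −W_by = 34600 J.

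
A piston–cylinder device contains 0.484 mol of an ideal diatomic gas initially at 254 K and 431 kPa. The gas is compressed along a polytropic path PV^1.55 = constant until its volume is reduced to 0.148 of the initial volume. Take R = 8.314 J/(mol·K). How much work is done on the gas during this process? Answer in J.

V₁ = nRT₁/P₁ = 0.484×8.314×254/431 = 2.37 L.
Polytropic n=1.55: T₂ = T₁(V₁/V₂)^(n−1) = 254×(6.76)^0.55 = 726 K; P₂ = P₁(V₁/V₂)^n = 8330 kPa.
W = (P₁V₁−P₂V₂)/(n−1) = (431×2.37−8330×0.351)/0.55 = -3460 J.
Work done on the gas = −W_by = 3460 J.

3460 J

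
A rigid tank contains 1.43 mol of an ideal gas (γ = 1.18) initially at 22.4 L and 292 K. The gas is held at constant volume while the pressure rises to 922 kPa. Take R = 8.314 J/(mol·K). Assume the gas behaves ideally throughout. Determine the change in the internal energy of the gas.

P₁ = nRT₁/V₁ = 1.43×8.314×292/22.4 = 155 kPa.
Isochoric: V stays 22.4 L; P/T = const ⇒ T₂ = 1740 K, P₂ = 922 kPa.
For an ideal gas ΔU = nCvΔT with Cv = R/(γ−1) = 46.2 J/(mol·K).
ΔU = 1.43×46.2×(1740−292) = 95500 J.

95500 J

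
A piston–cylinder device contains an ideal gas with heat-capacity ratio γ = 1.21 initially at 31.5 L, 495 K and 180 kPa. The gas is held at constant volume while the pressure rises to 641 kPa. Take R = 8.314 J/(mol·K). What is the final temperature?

1760 K

Isochoric: V stays 31.5 L; P/T = const ⇒ T₂ = 1760 K, P₂ = 641 kPa.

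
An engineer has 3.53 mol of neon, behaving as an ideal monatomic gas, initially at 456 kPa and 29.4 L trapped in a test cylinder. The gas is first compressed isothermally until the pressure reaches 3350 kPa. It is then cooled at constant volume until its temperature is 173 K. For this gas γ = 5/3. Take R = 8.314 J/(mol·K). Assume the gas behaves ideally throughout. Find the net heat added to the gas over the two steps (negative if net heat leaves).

-39200 J

T₁ = P₁V₁/(nR) = 456×29.4/(3.53×8.314) = 457 K.
Step 1 — Isothermal: T stays 457 K; PV = const ⇒ V₂ = 4.00 L, P₂ = 3350 kPa.
ΔU = 0 (ideal gas, T constant).
W = nRT ln(V₂/V₁) = 3.53×8.314×457×ln(0.136) = -26700 J.
Q = ΔU + W = -26700 J.
State after step 1: P = 3350 kPa, V = 4.00 L, T = 457 K.
Step 2 — Isochoric: V stays 4.00 L; P/T = const ⇒ T₂ = 173 K, P₂ = 1270 kPa.
W = 0 (no volume change).
ΔU = nCvΔT = 3.53×12.5×(173−457) = -12500 J.
Q = ΔU = -12500 J.
Net over both steps: W = -26700 J, Q = -39200 J, ΔU = -12500 J.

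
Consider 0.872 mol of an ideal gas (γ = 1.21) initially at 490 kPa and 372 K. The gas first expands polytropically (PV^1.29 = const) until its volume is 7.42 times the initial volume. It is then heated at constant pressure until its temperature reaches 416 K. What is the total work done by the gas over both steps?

V₁ = nRT₁/P₁ = 0.872×8.314×372/490 = 5.50 L.
Step 1 — Polytropic n=1.29: T₂ = T₁(V₁/V₂)^(n−1) = 372×(0.135)^0.29 = 208 K; P₂ = P₁(V₁/V₂)^n = 36.9 kPa.
W = (P₁V₁−P₂V₂)/(n−1) = (490×5.50−36.9×40.8)/0.29 = 4100 J.
ΔU = nCvΔT = 0.872×39.6×(208−372) = -5660 J.
Q = ΔU + W = -1560 J.
State after step 1: P = 36.9 kPa, V = 40.8 L, T = 208 K.
Step 2 — Isobaric: P stays 36.9 kPa; V/T = const ⇒ T₂ = 416 K, V₂ = 81.7 L.
W = PΔV = 36.9×(81.7−40.8) kPa·L = 1510 J.
ΔU = nCvΔT = 0.872×39.6×(416−208) = 7180 J.
Q = ΔU + W = nCpΔT = 8690 J.
Net over both steps: W = 5610 J, Q = 7130 J, ΔU = 1520 J.

5610 J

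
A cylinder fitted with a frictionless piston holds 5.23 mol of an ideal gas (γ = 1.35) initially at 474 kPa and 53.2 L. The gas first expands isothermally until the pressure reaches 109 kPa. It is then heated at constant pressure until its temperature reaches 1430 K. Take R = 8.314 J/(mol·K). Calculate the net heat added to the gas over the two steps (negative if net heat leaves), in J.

T₁ = P₁V₁/(nR) = 474×53.2/(5.23×8.314) = 580 K.
Step 1 — Isothermal: T stays 580 K; PV = const ⇒ V₂ = 231 L, P₂ = 109 kPa.
ΔU = 0 (ideal gas, T constant).
W = nRT ln(V₂/V₁) = 5.23×8.314×580×ln(4.35) = 37100 J.
Q = ΔU + W = 37100 J.
State after step 1: P = 109 kPa, V = 231 L, T = 580 K.
Step 2 — Isobaric: P stays 109 kPa; V/T = const ⇒ T₂ = 1430 K, V₂ = 570 L.
W = PΔV = 109×(570−231) kPa·L = 37000 J.
ΔU = nCvΔT = 5.23×23.8×(1430−580) = 106000 J.
Q = ΔU + W = nCpΔT = 143000 J.
Net over both steps: W = 74000 J, Q = 180000 J, ΔU = 106000 J.

180000 J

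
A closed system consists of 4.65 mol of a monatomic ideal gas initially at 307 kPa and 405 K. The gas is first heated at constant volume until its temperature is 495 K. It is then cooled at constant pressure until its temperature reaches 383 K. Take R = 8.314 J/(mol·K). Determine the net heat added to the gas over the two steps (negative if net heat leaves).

V₁ = nRT₁/P₁ = 4.65×8.314×405/307 = 51.0 L.
Step 1 — Isochoric: V stays 51.0 L; P/T = const ⇒ T₂ = 495 K, P₂ = 375 kPa.
W = 0 (no volume change).
ΔU = nCvΔT = 4.65×12.5×(495−405) = 5220 J.
Q = ΔU = 5220 J.
State after step 1: P = 375 kPa, V = 51.0 L, T = 495 K.
Step 2 — Isobaric: P stays 375 kPa; V/T = const ⇒ T₂ = 383 K, V₂ = 39.5 L.
W = PΔV = 375×(39.5−51.0) kPa·L = -4330 J.
ΔU = nCvΔT = 4.65×12.5×(383−495) = -6490 J.
Q = ΔU + W = nCpΔT = -10800 J.
Net over both steps: W = -4330 J, Q = -5610 J, ΔU = -1280 J.

-5610 J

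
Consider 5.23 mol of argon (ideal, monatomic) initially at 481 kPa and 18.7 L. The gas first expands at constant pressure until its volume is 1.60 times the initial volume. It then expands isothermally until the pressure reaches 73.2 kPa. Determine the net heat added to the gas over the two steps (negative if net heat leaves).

T₁ = P₁V₁/(nR) = 481×18.7/(5.23×8.314) = 207 K.
Step 1 — Isobaric: P stays 481 kPa; V/T = const ⇒ T₂ = 331 K, V₂ = 29.9 L.
W = PΔV = 481×(29.9−18.7) kPa·L = 5400 J.
ΔU = nCvΔT = 5.23×12.5×(331−207) = 8100 J.
Q = ΔU + W = nCpΔT = 13500 J.
State after step 1: P = 481 kPa, V = 29.9 L, T = 331 K.
Step 2 — Isothermal: T stays 331 K; PV = const ⇒ V₂ = 197 L, P₂ = 73.2 kPa.
ΔU = 0 (ideal gas, T constant).
W = nRT ln(V₂/V₁) = 5.23×8.314×331×ln(6.57) = 27100 J.
Q = ΔU + W = 27100 J.
Net over both steps: W = 32500 J, Q = 40600 J, ΔU = 8100 J.

40600 J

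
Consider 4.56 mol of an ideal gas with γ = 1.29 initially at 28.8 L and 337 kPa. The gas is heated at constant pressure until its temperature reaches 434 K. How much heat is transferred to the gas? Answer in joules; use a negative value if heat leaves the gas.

T₁ = P₁V₁/(nR) = 337×28.8/(4.56×8.314) = 256 K.
Isobaric: P stays 337 kPa; V/T = const ⇒ T₂ = 434 K, V₂ = 48.8 L.
W = PΔV = 337×(48.8−28.8) kPa·L = 6750 J.
ΔU = nCvΔT = 4.56×28.7×(434−256) = 23300 J.
Q = ΔU + W = nCpΔT = 30000 J.

30000 J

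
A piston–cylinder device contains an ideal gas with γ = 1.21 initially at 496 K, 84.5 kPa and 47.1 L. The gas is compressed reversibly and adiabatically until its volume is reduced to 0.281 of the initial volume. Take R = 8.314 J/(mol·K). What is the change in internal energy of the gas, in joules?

5790 J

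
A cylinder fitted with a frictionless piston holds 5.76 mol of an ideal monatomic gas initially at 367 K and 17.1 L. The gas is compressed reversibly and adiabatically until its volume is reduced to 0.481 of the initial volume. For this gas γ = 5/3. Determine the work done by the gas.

P₁ = nRT₁/V₁ = 5.76×8.314×367/17.1 = 1030 kPa.
Adiabatic: TV^(γ−1) = const ⇒ T₂ = 367×(2.08)^0.667 = 598 K; PV^γ = const ⇒ P₂ = 3480 kPa.
ΔU = nCvΔT = 5.76×12.5×(598−367) = 16600 J.
Q = 0 for an adiabatic process, so W = −ΔU = -16600 J.

-16600 J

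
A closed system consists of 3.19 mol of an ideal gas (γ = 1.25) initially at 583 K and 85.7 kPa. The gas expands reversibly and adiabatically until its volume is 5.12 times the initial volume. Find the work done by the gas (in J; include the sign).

V₁ = nRT₁/P₁ = 3.19×8.314×583/85.7 = 180 L.
Adiabatic: TV^(γ−1) = const ⇒ T₂ = 583×(0.195)^0.250 = 388 K; PV^γ = const ⇒ P₂ = 11.1 kPa.
ΔU = nCvΔT = 3.19×33.3×(388−583) = -20700 J.
Q = 0 for an adiabatic process, so W = −ΔU = 20700 J.

20700 J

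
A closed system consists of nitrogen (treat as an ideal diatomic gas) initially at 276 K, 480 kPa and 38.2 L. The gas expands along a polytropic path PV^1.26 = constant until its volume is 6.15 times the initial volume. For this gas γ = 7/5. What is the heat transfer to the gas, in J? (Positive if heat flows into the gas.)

n = P₁V₁/(RT₁) = 480×38.2/(8.314×276) = 7.99 mol.
Polytropic n=1.26: T₂ = T₁(V₁/V₂)^(n−1) = 276×(0.163)^0.26 = 172 K; P₂ = P₁(V₁/V₂)^n = 48.7 kPa.
W = (P₁V₁−P₂V₂)/(n−1) = (480×38.2−48.7×235)/0.26 = 26500 J.
ΔU = nCvΔT = 7.99×20.8×(172−276) = -17300 J.
Q = ΔU + W = 9290 J.

9290 J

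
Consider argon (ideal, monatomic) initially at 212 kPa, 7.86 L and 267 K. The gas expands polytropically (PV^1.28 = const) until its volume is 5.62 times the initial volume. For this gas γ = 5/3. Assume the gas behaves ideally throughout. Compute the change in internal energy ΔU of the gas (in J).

-958 J

n = P₁V₁/(RT₁) = 212×7.86/(8.314×267) = 0.751 mol.
Polytropic n=1.28: T₂ = T₁(V₁/V₂)^(n−1) = 267×(0.178)^0.28 = 165 K; P₂ = P₁(V₁/V₂)^n = 23.3 kPa.
For an ideal gas ΔU = nCvΔT with Cv = (3/2)R = 12.5 J/(mol·K).
ΔU = 0.751×12.5×(165−267) = -958 J.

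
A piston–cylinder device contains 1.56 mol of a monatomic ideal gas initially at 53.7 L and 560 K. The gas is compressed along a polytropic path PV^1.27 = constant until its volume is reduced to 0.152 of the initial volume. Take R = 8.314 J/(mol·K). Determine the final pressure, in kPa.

P₁ = nRT₁/V₁ = 1.56×8.314×560/53.7 = 135 kPa.
Polytropic n=1.27: T₂ = T₁(V₁/V₂)^(n−1) = 560×(6.58)^0.27 = 931 K; P₂ = P₁(V₁/V₂)^n = 1480 kPa.

1480 kPa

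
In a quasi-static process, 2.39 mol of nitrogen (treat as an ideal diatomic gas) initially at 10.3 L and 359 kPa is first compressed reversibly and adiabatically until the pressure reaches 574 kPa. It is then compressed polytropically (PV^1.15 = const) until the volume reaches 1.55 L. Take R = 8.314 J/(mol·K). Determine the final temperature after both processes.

269 K

T₁ = P₁V₁/(nR) = 359×10.3/(2.39×8.314) = 186 K.
Step 1 — Adiabatic: T₂/T₁ = (P₂/P₁)^((γ−1)/γ) ⇒ T₂ = 186×(1.60)^0.286 = 213 K; V₂ = 7.37 L.
ΔU = nCvΔT = 2.39×20.8×(213−186) = 1330 J.
Q = 0 for an adiabatic process, so W = −ΔU = -1330 J.
State after step 1: P = 574 kPa, V = 7.37 L, T = 213 K.
Step 2 — Polytropic n=1.15: T₂ = T₁(V₁/V₂)^(n−1) = 213×(4.75)^0.15 = 269 K; P₂ = P₁(V₁/V₂)^n = 3450 kPa.
W = (P₁V₁−P₂V₂)/(n−1) = (574×7.37−3450×1.55)/0.15 = -7420 J.
ΔU = nCvΔT = 2.39×20.8×(269−213) = 2780 J.
Q = ΔU + W = -4640 J.
Net over both steps: W = -8750 J, Q = -4640 J, ΔU = 4110 J.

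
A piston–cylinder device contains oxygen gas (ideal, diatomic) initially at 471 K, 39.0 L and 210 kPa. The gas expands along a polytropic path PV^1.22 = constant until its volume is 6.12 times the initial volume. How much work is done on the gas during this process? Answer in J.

n = P₁V₁/(RT₁) = 210×39.0/(8.314×471) = 2.09 mol.
Polytropic n=1.22: T₂ = T₁(V₁/V₂)^(n−1) = 471×(0.163)^0.22 = 316 K; P₂ = P₁(V₁/V₂)^n = 23.0 kPa.
W = (P₁V₁−P₂V₂)/(n−1) = (210×39.0−23.0×239)/0.22 = 12200 J.
Work done on the gas = −W_by = -12200 J.

-12200 J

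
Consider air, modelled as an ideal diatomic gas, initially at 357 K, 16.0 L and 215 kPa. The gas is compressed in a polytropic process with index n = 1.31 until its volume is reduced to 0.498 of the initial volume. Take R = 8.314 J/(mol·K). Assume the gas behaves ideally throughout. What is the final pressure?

Polytropic n=1.31: T₂ = T₁(V₁/V₂)^(n−1) = 357×(2.01)^0.31 = 443 K; P₂ = P₁(V₁/V₂)^n = 536 kPa.

536 kPa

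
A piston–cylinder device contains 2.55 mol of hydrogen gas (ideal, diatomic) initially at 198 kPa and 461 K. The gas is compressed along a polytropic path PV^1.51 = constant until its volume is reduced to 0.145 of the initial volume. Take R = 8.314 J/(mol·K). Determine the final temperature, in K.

1230 K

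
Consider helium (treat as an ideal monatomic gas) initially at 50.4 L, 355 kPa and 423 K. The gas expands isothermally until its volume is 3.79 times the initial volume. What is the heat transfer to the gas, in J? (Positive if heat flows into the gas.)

n = P₁V₁/(RT₁) = 355×50.4/(8.314×423) = 5.09 mol.
Isothermal: T stays 423 K; PV = const ⇒ V₂ = 191 L, P₂ = 93.7 kPa.
ΔU = 0 (ideal gas, T constant).
W = nRT ln(V₂/V₁) = 5.09×8.314×423×ln(3.79) = 23800 J.
Q = ΔU + W = 23800 J.

23800 J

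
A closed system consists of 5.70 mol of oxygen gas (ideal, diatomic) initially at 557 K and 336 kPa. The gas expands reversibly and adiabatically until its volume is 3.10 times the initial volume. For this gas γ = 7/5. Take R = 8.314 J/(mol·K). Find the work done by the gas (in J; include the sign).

V₁ = nRT₁/P₁ = 5.70×8.314×557/336 = 78.6 L.
Adiabatic: TV^(γ−1) = const ⇒ T₂ = 557×(0.323)^0.400 = 354 K; PV^γ = const ⇒ P₂ = 68.9 kPa.
ΔU = nCvΔT = 5.70×20.8×(354−557) = -24000 J.
Q = 0 for an adiabatic process, so W = −ΔU = 24000 J.

24000 J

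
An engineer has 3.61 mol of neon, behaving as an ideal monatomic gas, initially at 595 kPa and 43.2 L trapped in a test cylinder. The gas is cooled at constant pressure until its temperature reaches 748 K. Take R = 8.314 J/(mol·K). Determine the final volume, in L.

37.7 L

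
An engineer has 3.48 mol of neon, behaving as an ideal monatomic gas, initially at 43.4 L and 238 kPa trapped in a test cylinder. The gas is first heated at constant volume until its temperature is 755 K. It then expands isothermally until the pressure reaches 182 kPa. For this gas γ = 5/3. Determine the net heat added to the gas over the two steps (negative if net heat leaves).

39500 J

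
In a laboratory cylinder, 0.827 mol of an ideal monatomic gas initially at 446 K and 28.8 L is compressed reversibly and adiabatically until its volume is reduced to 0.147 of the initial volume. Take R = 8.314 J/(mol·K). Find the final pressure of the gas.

2600 kPa

P₁ = nRT₁/V₁ = 0.827×8.314×446/28.8 = 106 kPa.
Adiabatic: TV^(γ−1) = const ⇒ T₂ = 446×(6.80)^0.667 = 1600 K; PV^γ = const ⇒ P₂ = 2600 kPa.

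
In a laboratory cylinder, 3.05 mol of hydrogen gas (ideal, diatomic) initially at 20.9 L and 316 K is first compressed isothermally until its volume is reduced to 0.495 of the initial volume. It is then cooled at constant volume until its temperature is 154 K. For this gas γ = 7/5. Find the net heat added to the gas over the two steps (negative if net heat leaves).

-15900 J

P₁ = nRT₁/V₁ = 3.05×8.314×316/20.9 = 383 kPa.
Step 1 — Isothermal: T stays 316 K; PV = const ⇒ V₂ = 10.3 L, P₂ = 775 kPa.
ΔU = 0 (ideal gas, T constant).
W = nRT ln(V₂/V₁) = 3.05×8.314×316×ln(0.495) = -5630 J.
Q = ΔU + W = -5630 J.
State after step 1: P = 775 kPa, V = 10.3 L, T = 316 K.
Step 2 — Isochoric: V stays 10.3 L; P/T = const ⇒ T₂ = 154 K, P₂ = 377 kPa.
W = 0 (no volume change).
ΔU = nCvΔT = 3.05×20.8×(154−316) = -10300 J.
Q = ΔU = -10300 J.
Net over both steps: W = -5630 J, Q = -15900 J, ΔU = -10300 J.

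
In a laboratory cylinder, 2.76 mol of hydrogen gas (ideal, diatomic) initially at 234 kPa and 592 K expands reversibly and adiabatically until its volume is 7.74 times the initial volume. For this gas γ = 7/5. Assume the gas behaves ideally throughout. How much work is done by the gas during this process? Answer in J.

19000 J

V₁ = nRT₁/P₁ = 2.76×8.314×592/234 = 58.1 L.
Adiabatic: TV^(γ−1) = const ⇒ T₂ = 592×(0.129)^0.400 = 261 K; PV^γ = const ⇒ P₂ = 13.3 kPa.
ΔU = nCvΔT = 2.76×20.8×(261−592) = -19000 J.
Q = 0 for an adiabatic process, so W = −ΔU = 19000 J.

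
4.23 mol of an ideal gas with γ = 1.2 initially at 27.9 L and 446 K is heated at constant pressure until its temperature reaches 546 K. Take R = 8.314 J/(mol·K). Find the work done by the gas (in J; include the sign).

3520 J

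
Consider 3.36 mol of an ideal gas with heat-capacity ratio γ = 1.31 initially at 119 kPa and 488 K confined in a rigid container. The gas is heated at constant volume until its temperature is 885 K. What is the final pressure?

V₁ = nRT₁/P₁ = 3.36×8.314×488/119 = 115 L.
Isochoric: V stays 115 L; P/T = const ⇒ T₂ = 885 K, P₂ = 216 kPa.

216 kPa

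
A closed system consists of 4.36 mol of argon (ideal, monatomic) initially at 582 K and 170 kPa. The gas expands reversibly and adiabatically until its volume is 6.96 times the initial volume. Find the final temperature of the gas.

V₁ = nRT₁/P₁ = 4.36×8.314×582/170 = 124 L.
Adiabatic: TV^(γ−1) = const ⇒ T₂ = 582×(0.144)^0.667 = 160 K; PV^γ = const ⇒ P₂ = 6.70 kPa.

160 K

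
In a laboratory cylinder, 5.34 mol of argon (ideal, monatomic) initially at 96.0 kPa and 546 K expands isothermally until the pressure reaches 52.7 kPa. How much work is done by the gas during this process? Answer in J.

14500 J

V₁ = nRT₁/P₁ = 5.34×8.314×546/96.0 = 253 L.
Isothermal: T stays 546 K; PV = const ⇒ V₂ = 460 L, P₂ = 52.7 kPa.
W = nRT ln(V₂/V₁) = 5.34×8.314×546×ln(1.82) = 14500 J.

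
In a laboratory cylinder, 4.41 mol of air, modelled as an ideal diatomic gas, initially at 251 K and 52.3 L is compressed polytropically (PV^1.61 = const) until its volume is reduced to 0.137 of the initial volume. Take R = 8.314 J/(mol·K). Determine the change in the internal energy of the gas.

54300 J

P₁ = nRT₁/V₁ = 4.41×8.314×251/52.3 = 176 kPa.
Polytropic n=1.61: T₂ = T₁(V₁/V₂)^(n−1) = 251×(7.30)^0.61 = 844 K; P₂ = P₁(V₁/V₂)^n = 4320 kPa.
For an ideal gas ΔU = nCvΔT with Cv = (5/2)R = 20.8 J/(mol·K).
ΔU = 4.41×20.8×(844−251) = 54300 J.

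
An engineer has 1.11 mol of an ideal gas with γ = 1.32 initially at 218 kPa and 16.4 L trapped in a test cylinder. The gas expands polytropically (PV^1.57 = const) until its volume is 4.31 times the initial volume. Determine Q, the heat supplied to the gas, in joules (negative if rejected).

-2770 J

T₁ = P₁V₁/(nR) = 218×16.4/(1.11×8.314) = 387 K.
Polytropic n=1.57: T₂ = T₁(V₁/V₂)^(n−1) = 387×(0.232)^0.57 = 168 K; P₂ = P₁(V₁/V₂)^n = 22.0 kPa.
W = (P₁V₁−P₂V₂)/(n−1) = (218×16.4−22.0×70.7)/0.57 = 3540 J.
ΔU = nCvΔT = 1.11×26.0×(168−387) = -6310 J.
Q = ΔU + W = -2770 J.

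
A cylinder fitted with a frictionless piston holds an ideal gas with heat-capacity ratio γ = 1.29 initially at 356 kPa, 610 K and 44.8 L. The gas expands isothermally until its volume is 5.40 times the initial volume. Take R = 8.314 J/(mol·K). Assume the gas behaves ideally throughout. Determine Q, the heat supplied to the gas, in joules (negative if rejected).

26900 J

n = P₁V₁/(RT₁) = 356×44.8/(8.314×610) = 3.14 mol.
Isothermal: T stays 610 K; PV = const ⇒ V₂ = 242 L, P₂ = 65.9 kPa.
ΔU = 0 (ideal gas, T constant).
W = nRT ln(V₂/V₁) = 3.14×8.314×610×ln(5.40) = 26900 J.
Q = ΔU + W = 26900 J.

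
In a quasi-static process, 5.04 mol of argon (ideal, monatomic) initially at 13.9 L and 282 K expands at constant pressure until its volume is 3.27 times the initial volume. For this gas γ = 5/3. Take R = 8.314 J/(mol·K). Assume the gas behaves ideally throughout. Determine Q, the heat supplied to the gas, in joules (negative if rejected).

P₁ = nRT₁/V₁ = 5.04×8.314×282/13.9 = 850 kPa.
Isobaric: P stays 850 kPa; V/T = const ⇒ T₂ = 922 K, V₂ = 45.5 L.
W = PΔV = 850×(45.5−13.9) kPa·L = 26800 J.
ΔU = nCvΔT = 5.04×12.5×(922−282) = 40200 J.
Q = ΔU + W = nCpΔT = 67100 J.

67100 J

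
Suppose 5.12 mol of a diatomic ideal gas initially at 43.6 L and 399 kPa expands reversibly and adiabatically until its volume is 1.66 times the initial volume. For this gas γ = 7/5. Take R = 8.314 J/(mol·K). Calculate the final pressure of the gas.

T₁ = P₁V₁/(nR) = 399×43.6/(5.12×8.314) = 409 K.
Adiabatic: TV^(γ−1) = const ⇒ T₂ = 409×(0.602)^0.400 = 334 K; PV^γ = const ⇒ P₂ = 196 kPa.

196 kPa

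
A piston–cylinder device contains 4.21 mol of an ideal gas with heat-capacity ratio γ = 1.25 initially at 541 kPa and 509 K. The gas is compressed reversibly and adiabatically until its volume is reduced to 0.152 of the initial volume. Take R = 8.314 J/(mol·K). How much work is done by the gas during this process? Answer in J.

V₁ = nRT₁/P₁ = 4.21×8.314×509/541 = 32.9 L.
Adiabatic: TV^(γ−1) = const ⇒ T₂ = 509×(6.58)^0.250 = 815 K; PV^γ = const ⇒ P₂ = 5700 kPa.
ΔU = nCvΔT = 4.21×33.3×(815−509) = 42900 J.
Q = 0 for an adiabatic process, so W = −ΔU = -42900 J.

-42900 J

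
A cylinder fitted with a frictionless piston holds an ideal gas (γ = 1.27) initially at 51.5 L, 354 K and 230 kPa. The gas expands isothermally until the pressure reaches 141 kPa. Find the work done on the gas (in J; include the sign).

-5800 J

n = P₁V₁/(RT₁) = 230×51.5/(8.314×354) = 4.02 mol.
Isothermal: T stays 354 K; PV = const ⇒ V₂ = 84.0 L, P₂ = 141 kPa.
W = nRT ln(V₂/V₁) = 4.02×8.314×354×ln(1.63) = 5800 J.
Work done on the gas = −W_by = -5800 J.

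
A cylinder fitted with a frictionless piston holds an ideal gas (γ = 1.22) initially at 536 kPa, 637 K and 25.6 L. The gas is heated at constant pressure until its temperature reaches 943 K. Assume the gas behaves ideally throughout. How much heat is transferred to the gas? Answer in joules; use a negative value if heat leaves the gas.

36600 J

n = P₁V₁/(RT₁) = 536×25.6/(8.314×637) = 2.59 mol.
Isobaric: P stays 536 kPa; V/T = const ⇒ T₂ = 943 K, V₂ = 37.9 L.
W = PΔV = 536×(37.9−25.6) kPa·L = 6590 J.
ΔU = nCvΔT = 2.59×37.8×(943−637) = 30000 J.
Q = ΔU + W = nCpΔT = 36600 J.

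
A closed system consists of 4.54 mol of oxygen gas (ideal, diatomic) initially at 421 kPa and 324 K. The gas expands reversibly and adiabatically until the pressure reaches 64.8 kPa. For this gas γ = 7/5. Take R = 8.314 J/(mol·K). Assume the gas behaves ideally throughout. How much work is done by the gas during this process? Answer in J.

12700 J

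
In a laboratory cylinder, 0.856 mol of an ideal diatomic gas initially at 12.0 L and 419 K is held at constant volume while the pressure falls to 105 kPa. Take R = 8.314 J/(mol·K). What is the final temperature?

177 K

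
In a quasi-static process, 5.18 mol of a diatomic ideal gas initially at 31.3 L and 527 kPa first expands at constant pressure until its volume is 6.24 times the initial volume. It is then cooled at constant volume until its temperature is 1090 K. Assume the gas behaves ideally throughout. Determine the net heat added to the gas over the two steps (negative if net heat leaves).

T₁ = P₁V₁/(nR) = 527×31.3/(5.18×8.314) = 383 K.
Step 1 — Isobaric: P stays 527 kPa; V/T = const ⇒ T₂ = 2390 K, V₂ = 195 L.
W = PΔV = 527×(195−31.3) kPa·L = 86400 J.
ΔU = nCvΔT = 5.18×20.8×(2390−383) = 216000 J.
Q = ΔU + W = nCpΔT = 303000 J.
State after step 1: P = 527 kPa, V = 195 L, T = 2390 K.
Step 2 — Isochoric: V stays 195 L; P/T = const ⇒ T₂ = 1090 K, P₂ = 240 kPa.
W = 0 (no volume change).
ΔU = nCvΔT = 5.18×20.8×(1090−2390) = -140000 J.
Q = ΔU = -140000 J.
Net over both steps: W = 86400 J, Q = 163000 J, ΔU = 76100 J.

163000 J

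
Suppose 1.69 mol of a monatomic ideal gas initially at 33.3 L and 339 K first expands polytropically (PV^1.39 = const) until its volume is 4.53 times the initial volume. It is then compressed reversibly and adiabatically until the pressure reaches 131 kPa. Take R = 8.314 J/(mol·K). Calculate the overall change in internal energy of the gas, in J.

1720 J

P₁ = nRT₁/V₁ = 1.69×8.314×339/33.3 = 143 kPa.
Step 1 — Polytropic n=1.39: T₂ = T₁(V₁/V₂)^(n−1) = 339×(0.221)^0.39 = 188 K; P₂ = P₁(V₁/V₂)^n = 17.5 kPa.
W = (P₁V₁−P₂V₂)/(n−1) = (143×33.3−17.5×151)/0.39 = 5440 J.
ΔU = nCvΔT = 1.69×12.5×(188−339) = -3180 J.
Q = ΔU + W = 2260 J.
State after step 1: P = 17.5 kPa, V = 151 L, T = 188 K.
Step 2 — Adiabatic: T₂/T₁ = (P₂/P₁)^((γ−1)/γ) ⇒ T₂ = 188×(7.48)^0.400 = 421 K; V₂ = 45.1 L.
ΔU = nCvΔT = 1.69×12.5×(421−188) = 4900 J.
Q = 0 for an adiabatic process, so W = −ΔU = -4900 J.
Net over both steps: W = 537 J, Q = 2260 J, ΔU = 1720 J.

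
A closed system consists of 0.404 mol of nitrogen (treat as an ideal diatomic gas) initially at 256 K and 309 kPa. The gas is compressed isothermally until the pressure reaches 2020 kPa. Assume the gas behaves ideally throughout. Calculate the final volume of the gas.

0.426 L

V₁ = nRT₁/P₁ = 0.404×8.314×256/309 = 2.78 L.
Isothermal: T stays 256 K; PV = const ⇒ V₂ = 0.426 L, P₂ = 2020 kPa.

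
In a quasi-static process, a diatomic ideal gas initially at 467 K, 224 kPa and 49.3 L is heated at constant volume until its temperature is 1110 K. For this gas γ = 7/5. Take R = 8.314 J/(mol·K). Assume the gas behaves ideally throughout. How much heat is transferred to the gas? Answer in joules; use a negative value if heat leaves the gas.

38000 J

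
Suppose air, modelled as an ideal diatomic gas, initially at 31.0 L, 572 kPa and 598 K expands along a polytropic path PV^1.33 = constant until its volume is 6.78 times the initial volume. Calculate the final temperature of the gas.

Polytropic n=1.33: T₂ = T₁(V₁/V₂)^(n−1) = 598×(0.147)^0.33 = 318 K; P₂ = P₁(V₁/V₂)^n = 44.9 kPa.

318 K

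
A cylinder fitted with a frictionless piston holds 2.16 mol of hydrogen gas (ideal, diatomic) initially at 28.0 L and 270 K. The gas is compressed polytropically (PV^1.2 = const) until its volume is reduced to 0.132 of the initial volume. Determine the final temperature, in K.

P₁ = nRT₁/V₁ = 2.16×8.314×270/28.0 = 173 kPa.
Polytropic n=1.2: T₂ = T₁(V₁/V₂)^(n−1) = 270×(7.58)^0.20 = 405 K; P₂ = P₁(V₁/V₂)^n = 1970 kPa.

405 K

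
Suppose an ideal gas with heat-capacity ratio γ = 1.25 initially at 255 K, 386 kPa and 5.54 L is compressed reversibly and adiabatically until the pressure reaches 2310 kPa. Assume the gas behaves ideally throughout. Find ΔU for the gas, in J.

n = P₁V₁/(RT₁) = 386×5.54/(8.314×255) = 1.01 mol.
Adiabatic: T₂/T₁ = (P₂/P₁)^((γ−1)/γ) ⇒ T₂ = 255×(5.98)^0.200 = 365 K; V₂ = 1.32 L.
For an ideal gas ΔU = nCvΔT with Cv = R/(γ−1) = 33.3 J/(mol·K).
ΔU = 1.01×33.3×(365−255) = 3680 J.

3680 J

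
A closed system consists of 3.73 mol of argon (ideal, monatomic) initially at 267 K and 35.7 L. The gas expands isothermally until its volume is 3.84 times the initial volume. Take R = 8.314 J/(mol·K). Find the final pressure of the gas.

60.4 kPa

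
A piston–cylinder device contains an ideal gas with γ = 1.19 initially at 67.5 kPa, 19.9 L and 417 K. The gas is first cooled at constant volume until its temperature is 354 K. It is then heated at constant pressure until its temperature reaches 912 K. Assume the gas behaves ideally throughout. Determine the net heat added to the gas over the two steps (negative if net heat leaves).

10200 J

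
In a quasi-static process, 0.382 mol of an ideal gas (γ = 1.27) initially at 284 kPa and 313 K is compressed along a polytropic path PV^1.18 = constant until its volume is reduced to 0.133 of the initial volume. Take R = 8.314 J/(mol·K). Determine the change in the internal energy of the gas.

1610 J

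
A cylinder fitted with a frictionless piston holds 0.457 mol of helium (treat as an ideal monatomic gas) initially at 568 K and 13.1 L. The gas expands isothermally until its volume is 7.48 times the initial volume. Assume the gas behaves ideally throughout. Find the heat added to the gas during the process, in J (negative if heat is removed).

P₁ = nRT₁/V₁ = 0.457×8.314×568/13.1 = 165 kPa.
Isothermal: T stays 568 K; PV = const ⇒ V₂ = 98.0 L, P₂ = 22.0 kPa.
ΔU = 0 (ideal gas, T constant).
W = nRT ln(V₂/V₁) = 0.457×8.314×568×ln(7.48) = 4340 J.
Q = ΔU + W = 4340 J.

4340 J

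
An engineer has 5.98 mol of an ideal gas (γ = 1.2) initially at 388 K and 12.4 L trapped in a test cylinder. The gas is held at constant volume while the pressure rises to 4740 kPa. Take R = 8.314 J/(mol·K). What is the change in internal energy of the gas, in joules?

P₁ = nRT₁/V₁ = 5.98×8.314×388/12.4 = 1560 kPa.
Isochoric: V stays 12.4 L; P/T = const ⇒ T₂ = 1180 K, P₂ = 4740 kPa.
For an ideal gas ΔU = nCvΔT with Cv = R/(γ−1) = 41.6 J/(mol·K).
ΔU = 5.98×41.6×(1180−388) = 197000 J.

197000 J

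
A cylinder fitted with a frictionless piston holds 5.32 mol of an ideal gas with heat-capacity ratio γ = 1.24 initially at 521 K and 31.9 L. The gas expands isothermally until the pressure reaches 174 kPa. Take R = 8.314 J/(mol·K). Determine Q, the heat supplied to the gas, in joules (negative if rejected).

32800 J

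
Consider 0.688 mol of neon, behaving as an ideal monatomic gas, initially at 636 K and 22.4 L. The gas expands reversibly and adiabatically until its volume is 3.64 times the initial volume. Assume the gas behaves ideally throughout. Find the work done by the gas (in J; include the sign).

P₁ = nRT₁/V₁ = 0.688×8.314×636/22.4 = 162 kPa.
Adiabatic: TV^(γ−1) = const ⇒ T₂ = 636×(0.275)^0.667 = 269 K; PV^γ = const ⇒ P₂ = 18.9 kPa.
ΔU = nCvΔT = 0.688×12.5×(269−636) = -3150 J.
Q = 0 for an adiabatic process, so W = −ΔU = 3150 J.

3150 J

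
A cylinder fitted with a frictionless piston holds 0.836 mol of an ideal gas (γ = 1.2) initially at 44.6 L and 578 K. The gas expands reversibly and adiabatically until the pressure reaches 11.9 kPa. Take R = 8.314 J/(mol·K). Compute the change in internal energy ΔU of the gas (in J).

P₁ = nRT₁/V₁ = 0.836×8.314×578/44.6 = 90.1 kPa.
Adiabatic: T₂/T₁ = (P₂/P₁)^((γ−1)/γ) ⇒ T₂ = 578×(0.132)^0.167 = 412 K; V₂ = 241 L.
For an ideal gas ΔU = nCvΔT with Cv = R/(γ−1) = 41.6 J/(mol·K).
ΔU = 0.836×41.6×(412−578) = -5750 J.

-5750 J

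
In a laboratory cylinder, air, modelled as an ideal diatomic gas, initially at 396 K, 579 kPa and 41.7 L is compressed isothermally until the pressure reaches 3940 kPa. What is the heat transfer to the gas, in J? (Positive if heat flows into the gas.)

-46300 J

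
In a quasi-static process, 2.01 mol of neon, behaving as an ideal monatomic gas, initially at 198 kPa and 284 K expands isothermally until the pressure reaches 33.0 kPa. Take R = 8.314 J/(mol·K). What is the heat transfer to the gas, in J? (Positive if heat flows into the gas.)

V₁ = nRT₁/P₁ = 2.01×8.314×284/198 = 24.0 L.
Isothermal: T stays 284 K; PV = const ⇒ V₂ = 144 L, P₂ = 33.0 kPa.
ΔU = 0 (ideal gas, T constant).
W = nRT ln(V₂/V₁) = 2.01×8.314×284×ln(6.00) = 8500 J.
Q = ΔU + W = 8500 J.

8500 J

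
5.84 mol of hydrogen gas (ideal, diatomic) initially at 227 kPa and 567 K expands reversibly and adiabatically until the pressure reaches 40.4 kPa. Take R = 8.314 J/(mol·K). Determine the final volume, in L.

416 L

V₁ = nRT₁/P₁ = 5.84×8.314×567/227 = 121 L.
Adiabatic: T₂/T₁ = (P₂/P₁)^((γ−1)/γ) ⇒ T₂ = 567×(0.178)^0.286 = 346 K; V₂ = 416 L.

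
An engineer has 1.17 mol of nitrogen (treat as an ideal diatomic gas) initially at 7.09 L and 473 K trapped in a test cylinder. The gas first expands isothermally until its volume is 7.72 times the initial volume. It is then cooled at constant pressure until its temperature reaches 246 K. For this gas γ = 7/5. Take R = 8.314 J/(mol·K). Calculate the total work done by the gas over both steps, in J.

P₁ = nRT₁/V₁ = 1.17×8.314×473/7.09 = 649 kPa.
Step 1 — Isothermal: T stays 473 K; PV = const ⇒ V₂ = 54.7 L, P₂ = 84.1 kPa.
ΔU = 0 (ideal gas, T constant).
W = nRT ln(V₂/V₁) = 1.17×8.314×473×ln(7.72) = 9400 J.
Q = ΔU + W = 9400 J.
State after step 1: P = 84.1 kPa, V = 54.7 L, T = 473 K.
Step 2 — Isobaric: P stays 84.1 kPa; V/T = const ⇒ T₂ = 246 K, V₂ = 28.5 L.
W = PΔV = 84.1×(28.5−54.7) kPa·L = -2210 J.
ΔU = nCvΔT = 1.17×20.8×(246−473) = -5520 J.
Q = ΔU + W = nCpΔT = -7730 J.
Net over both steps: W = 7200 J, Q = 1680 J, ΔU = -5520 J.

7200 J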